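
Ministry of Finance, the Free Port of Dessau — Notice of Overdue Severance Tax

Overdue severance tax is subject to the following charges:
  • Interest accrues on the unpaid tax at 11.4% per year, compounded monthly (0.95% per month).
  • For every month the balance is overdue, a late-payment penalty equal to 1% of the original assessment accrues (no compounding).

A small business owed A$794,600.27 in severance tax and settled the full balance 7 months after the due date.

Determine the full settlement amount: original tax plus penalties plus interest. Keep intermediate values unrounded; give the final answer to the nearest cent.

Late-payment penalty: 7 × 1% × A$794,600.27 = A$55,622.02…
Interest: A$794,600.27 × ((1 + 0.0095)^7 − 1) = A$794,600.27 × 0.0684255… = A$54,370.9564…
Total = A$794,600.27 + A$55,622.0189 + A$54,370.9564… = A$904,593.25

A$904,593.25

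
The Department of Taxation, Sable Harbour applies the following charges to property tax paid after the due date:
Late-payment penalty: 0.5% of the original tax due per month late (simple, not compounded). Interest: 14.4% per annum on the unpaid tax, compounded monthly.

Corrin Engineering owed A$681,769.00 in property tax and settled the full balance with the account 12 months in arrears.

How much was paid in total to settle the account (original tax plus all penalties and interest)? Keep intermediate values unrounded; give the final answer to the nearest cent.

Late-payment penalty: 12 × 0.5% × A$681,769.00 = A$40,906.14
Interest (14.4%/yr ÷ 12 = 1.2%/month): A$681,769.00 × ((1 + 0.012)^12 − 1) = A$104,920.5840…
Total = A$681,769.00 + A$40,906.1400 + A$104,920.5840… = A$827,595.72

A$827,595.72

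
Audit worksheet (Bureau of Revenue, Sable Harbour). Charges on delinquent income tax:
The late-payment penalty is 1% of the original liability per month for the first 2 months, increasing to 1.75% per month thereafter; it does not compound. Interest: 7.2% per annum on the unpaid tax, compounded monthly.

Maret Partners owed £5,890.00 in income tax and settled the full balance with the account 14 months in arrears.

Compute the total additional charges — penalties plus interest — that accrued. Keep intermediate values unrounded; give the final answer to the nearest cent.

£1,869.23

Penalty, months 1–2: 2 × 1% × £5,890.00 = £117.80
Penalty, months 3–14: 12 × 1.75% × £5,890.00 = £1,236.90
Interest (7.2%/yr ÷ 12 = 0.6%/month): £5,890.00 × ((1 + 0.006)^14 − 1) = £514.5265…
Penalties + interest = £1,354.7000 + £514.5265… = £1,869.23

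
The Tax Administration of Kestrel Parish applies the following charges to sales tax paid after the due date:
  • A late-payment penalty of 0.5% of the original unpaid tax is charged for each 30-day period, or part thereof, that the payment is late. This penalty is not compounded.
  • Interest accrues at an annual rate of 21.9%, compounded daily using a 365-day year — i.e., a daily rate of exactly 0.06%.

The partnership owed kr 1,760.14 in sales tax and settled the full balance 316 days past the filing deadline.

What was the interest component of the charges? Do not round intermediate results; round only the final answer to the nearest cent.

Interest: kr 1,760.14 × ((1 + 0.0006)^316 − 1) = kr 1,760.14 × 0.20869727… = kr 367.3364…

kr 367.34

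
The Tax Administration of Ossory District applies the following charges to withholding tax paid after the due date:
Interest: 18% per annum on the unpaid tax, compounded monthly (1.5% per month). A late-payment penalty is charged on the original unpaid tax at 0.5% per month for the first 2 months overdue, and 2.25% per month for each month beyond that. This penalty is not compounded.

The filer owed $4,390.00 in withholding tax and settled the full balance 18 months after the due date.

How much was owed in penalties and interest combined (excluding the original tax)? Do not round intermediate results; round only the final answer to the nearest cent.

Penalty, months 1–2: 2 × 0.5% × $4,390.00 = $43.90
Penalty, months 3–18: 16 × 2.25% × $4,390.00 = $1,580.40
Interest: $4,390.00 × ((1 + 0.015)^18 − 1) = $4,390.00 × 0.3073406… = $1,349.2254…
Penalties + interest = $1,624.3000 + $1,349.2254… = $2,973.53

$2,973.53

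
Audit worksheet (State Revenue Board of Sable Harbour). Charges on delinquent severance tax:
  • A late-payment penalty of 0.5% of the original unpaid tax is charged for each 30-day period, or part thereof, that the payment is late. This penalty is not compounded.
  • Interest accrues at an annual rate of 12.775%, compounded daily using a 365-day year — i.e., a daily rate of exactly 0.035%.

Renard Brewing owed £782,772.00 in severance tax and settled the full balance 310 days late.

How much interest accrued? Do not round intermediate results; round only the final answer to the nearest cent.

£89,692.95

Interest: £782,772.00 × ((1 + 0.00035)^310 − 1) = £782,772.00 × 0.11458375… = £89,692.9512…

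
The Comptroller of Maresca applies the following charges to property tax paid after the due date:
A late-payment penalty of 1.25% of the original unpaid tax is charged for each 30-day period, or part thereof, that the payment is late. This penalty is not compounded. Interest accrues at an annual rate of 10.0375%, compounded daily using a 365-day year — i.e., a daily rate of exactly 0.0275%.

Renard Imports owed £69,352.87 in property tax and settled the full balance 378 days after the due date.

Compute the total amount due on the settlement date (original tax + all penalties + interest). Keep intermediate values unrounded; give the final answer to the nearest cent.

£88,218.87

Penalty periods: ⌈378/30⌉ = 13; penalty = 13 × 1.25% × £69,352.87 = £11,269.84…
Interest: £69,352.87 × ((1 + 0.000275)^378 − 1) = £69,352.87 × 0.10952912… = £7,596.1589…
Total = £69,352.87 + £11,269.8414… + £7,596.1589… = £88,218.87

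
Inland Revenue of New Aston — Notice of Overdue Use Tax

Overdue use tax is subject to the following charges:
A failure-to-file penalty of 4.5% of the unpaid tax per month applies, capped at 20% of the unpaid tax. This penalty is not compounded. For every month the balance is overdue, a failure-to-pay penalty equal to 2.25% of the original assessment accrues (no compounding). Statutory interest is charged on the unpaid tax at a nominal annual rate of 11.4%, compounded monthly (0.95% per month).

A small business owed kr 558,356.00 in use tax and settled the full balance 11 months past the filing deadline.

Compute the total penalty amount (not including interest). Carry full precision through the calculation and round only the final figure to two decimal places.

Failure-to-file: 11 × 4.5% × kr 558,356.00 = kr 276,386.22, capped at 20% × kr 558,356.00 = kr 111,671.20
Failure-to-pay penalty = 2.25% × kr 558,356.00 × 11 mo = kr 138,193.11
Total penalty = kr 111,671.20 + kr 138,193.11 = kr 249,864.31

kr 249,864.31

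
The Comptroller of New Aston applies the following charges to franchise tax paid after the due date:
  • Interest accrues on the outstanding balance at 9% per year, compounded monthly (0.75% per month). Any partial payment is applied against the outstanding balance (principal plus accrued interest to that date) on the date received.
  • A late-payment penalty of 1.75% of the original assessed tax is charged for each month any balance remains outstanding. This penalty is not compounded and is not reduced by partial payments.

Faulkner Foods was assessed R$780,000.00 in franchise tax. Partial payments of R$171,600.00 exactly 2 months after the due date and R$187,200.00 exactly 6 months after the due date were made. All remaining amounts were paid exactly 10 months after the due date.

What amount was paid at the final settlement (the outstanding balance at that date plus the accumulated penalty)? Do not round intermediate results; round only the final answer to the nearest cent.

Balance at month 2: R$780,000.0000 × (1 + 0.0075)^2 = R$791,743.8750
After R$171,600.00 payment: R$791,743.8750 − R$171,600.00 = R$620,143.8750
Balance at month 6: R$620,143.8750 × (1 + 0.0075)^4 = R$638,958.5383…
After R$187,200.00 payment: R$638,958.5383… − R$187,200.00 = R$451,758.5383…
Balance at month 10: R$451,758.5383… × (1 + 0.0075)^4 = R$465,464.5267…
Penalty: 10 × 1.75% × R$780,000.00 = R$136,500.00
Final settlement = outstanding balance + penalty = R$465,464.5267… + R$136,500.00 = R$601,964.53

R$601,964.53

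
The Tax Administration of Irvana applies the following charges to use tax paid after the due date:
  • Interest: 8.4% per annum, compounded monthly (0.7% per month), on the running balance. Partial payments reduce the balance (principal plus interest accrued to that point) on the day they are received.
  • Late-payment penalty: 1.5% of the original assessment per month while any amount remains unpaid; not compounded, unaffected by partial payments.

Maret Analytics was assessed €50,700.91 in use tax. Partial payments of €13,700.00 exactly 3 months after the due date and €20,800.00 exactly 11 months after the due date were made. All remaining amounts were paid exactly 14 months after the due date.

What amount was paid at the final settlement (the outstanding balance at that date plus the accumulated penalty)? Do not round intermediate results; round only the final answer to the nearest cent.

€30,516.85

Balance at month 3: €50,700.9100 × (1 + 0.007)^3 = €51,773.0995…
After €13,700.00 payment: €51,773.0995… − €13,700.00 = €38,073.0995…
Balance at month 11: €38,073.0995… × (1 + 0.007)^8 = €40,258.1671…
After €20,800.00 payment: €40,258.1671… − €20,800.00 = €19,458.1671…
Balance at month 14: €19,458.1671… × (1 + 0.007)^3 = €19,869.6557…
Penalty: 14 × 1.5% × €50,700.91 = €10,647.19…
Final settlement = outstanding balance + penalty = €19,869.6557… + €10,647.19… = €30,516.85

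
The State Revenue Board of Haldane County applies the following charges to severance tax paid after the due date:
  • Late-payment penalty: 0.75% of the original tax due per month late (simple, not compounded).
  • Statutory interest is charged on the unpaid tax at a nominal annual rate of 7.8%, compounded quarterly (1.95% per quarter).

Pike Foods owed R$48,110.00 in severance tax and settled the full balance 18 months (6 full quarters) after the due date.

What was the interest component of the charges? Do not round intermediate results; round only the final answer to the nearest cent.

Interest: R$48,110.00 × ((1 + 0.0195)^6 − 1) = R$48,110.00 × 0.1228542… = R$5,910.5172…

R$5,910.52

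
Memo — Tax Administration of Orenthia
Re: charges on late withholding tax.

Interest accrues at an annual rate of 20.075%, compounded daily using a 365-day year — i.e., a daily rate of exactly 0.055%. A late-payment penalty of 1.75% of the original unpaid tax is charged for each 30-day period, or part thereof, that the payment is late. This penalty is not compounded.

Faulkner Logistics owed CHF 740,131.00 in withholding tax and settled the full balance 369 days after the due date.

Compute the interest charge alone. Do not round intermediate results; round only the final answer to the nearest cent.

Interest: CHF 740,131.00 × ((1 + 0.00055)^369 − 1) = CHF 740,131.00 × 0.22494287… = CHF 166,487.1941…

CHF 166,487.19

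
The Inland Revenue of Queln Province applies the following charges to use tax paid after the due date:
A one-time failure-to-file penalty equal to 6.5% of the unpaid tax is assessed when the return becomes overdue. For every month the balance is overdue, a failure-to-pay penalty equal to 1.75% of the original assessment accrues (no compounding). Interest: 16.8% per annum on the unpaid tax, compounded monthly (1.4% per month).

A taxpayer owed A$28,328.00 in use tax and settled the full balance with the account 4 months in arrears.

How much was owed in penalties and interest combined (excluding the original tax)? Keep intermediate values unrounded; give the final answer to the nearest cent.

A$5,444.27

Failure-to-file penalty: 6.5% × A$28,328.00 = A$1,841.32
Failure-to-pay penalty = 1.75% × A$28,328.00 × 4 mo = A$1,982.96
Interest: A$28,328.00 × ((1 + 0.014)^4 − 1) = A$28,328.00 × 0.0571870… = A$1,619.9937…
Penalties + interest = A$3,824.2800 + A$1,619.9937… = A$5,444.27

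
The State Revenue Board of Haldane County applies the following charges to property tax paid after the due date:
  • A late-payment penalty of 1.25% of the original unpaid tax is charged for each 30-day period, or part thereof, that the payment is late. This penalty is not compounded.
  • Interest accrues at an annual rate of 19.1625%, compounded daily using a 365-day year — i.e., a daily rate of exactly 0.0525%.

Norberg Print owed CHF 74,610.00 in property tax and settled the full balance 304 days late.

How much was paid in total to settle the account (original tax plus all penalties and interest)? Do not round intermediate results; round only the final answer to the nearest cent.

CHF 97,775.84

Penalty periods: ⌈304/30⌉ = 11; penalty = 11 × 1.25% × CHF 74,610.00 = CHF 10,258.88…
Interest: CHF 74,610.00 × ((1 + 0.000525)^304 − 1) = CHF 74,610.00 × 0.17299243… = CHF 12,906.9655…
Total = CHF 74,610.00 + CHF 10,258.8750 + CHF 12,906.9655… = CHF 97,775.84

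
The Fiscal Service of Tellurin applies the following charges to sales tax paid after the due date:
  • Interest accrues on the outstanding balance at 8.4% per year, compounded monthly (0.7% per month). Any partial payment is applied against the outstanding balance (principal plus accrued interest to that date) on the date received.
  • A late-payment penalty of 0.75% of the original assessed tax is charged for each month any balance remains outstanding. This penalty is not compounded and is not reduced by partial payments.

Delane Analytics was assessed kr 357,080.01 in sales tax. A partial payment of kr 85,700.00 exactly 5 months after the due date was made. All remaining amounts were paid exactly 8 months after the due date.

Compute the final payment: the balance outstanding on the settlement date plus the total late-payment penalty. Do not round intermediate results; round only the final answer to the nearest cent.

Balance at month 5: kr 357,080.0100 × (1 + 0.007)^5 = kr 369,754.0086…
After kr 85,700.00 payment: kr 369,754.0086… − kr 85,700.00 = kr 284,054.0086…
Balance at month 8: kr 284,054.0086… × (1 + 0.007)^3 = kr 290,060.9962…
Penalty: 8 × 0.75% × kr 357,080.01 = kr 21,424.80…
Final settlement = outstanding balance + penalty = kr 290,060.9962… + kr 21,424.80… = kr 311,485.80

kr 311,485.80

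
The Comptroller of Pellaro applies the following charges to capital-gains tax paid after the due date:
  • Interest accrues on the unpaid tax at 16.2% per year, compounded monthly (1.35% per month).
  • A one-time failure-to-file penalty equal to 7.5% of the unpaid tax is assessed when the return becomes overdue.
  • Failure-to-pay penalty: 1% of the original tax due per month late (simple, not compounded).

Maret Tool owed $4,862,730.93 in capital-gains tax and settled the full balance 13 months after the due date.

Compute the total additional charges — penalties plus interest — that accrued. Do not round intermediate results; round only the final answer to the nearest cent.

$1,922,935.36

Failure-to-file penalty: 7.5% × $4,862,730.93 = $364,704.82…
Failure-to-pay penalty: 13 × 1% × $4,862,730.93 = $632,155.02…
Interest: $4,862,730.93 × ((1 + 0.0135)^13 − 1) = $4,862,730.93 × 0.1904435… = $926,075.5156…
Penalties + interest = $996,859.8407… + $926,075.5156… = $1,922,935.36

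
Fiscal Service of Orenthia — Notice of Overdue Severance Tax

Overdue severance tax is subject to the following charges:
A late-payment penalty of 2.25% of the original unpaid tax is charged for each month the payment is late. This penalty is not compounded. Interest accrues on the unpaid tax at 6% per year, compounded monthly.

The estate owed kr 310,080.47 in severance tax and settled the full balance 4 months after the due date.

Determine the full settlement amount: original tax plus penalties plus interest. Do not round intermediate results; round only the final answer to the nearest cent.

Late-payment penalty = 2.25% × kr 310,080.47 × 4 mo = kr 27,907.24…
Interest (6%/yr ÷ 12 = 0.5%/month): kr 310,080.47 × ((1 + 0.005)^4 − 1) = kr 6,248.2767…
Total = kr 310,080.47 + kr 27,907.2423 + kr 6,248.2767… = kr 344,235.99

kr 344,235.99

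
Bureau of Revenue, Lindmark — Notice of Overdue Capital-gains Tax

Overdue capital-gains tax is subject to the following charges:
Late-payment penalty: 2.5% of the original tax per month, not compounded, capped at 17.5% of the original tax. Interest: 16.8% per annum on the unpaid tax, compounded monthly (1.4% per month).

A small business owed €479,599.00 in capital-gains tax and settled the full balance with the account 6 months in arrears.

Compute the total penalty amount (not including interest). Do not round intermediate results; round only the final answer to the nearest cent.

Penalty: 6 × 2.5% × €479,599.00 = €71,939.85 (below the 17.5% cap of €83,929.83…)

€71,939.85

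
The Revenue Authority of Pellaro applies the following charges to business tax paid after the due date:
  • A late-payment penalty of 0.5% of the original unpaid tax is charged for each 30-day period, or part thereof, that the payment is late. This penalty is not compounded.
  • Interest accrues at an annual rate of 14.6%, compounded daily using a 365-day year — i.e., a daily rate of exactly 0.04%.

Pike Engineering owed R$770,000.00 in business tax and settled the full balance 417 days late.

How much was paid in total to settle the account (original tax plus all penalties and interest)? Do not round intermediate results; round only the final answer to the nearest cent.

Penalty periods: ⌈417/30⌉ = 14; penalty = 14 × 0.5% × R$770,000.00 = R$53,900.00
Interest: R$770,000.00 × ((1 + 0.0004)^417 − 1) = R$770,000.00 × 0.18147853… = R$139,738.4710…
Total = R$770,000.00 + R$53,900.0000 + R$139,738.4710… = R$963,638.47

R$963,638.47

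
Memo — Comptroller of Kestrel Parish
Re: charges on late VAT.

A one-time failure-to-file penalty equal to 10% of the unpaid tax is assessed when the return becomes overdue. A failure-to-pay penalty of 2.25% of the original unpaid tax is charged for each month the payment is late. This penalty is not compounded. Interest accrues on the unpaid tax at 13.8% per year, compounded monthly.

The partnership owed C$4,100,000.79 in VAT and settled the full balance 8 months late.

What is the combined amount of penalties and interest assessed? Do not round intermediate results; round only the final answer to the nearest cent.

Failure-to-file penalty: 10% × C$4,100,000.79 = C$410,000.08…
Failure-to-pay penalty: 8 × 2.25% × C$4,100,000.79 = C$738,000.14…
Interest (13.8%/yr ÷ 12 = 1.15%/month): C$4,100,000.79 × ((1 + 0.0115)^8 − 1) = C$392,736.6347…
Penalties + interest = C$1,148,000.2212 + C$392,736.6347… = C$1,540,736.86

C$1,540,736.86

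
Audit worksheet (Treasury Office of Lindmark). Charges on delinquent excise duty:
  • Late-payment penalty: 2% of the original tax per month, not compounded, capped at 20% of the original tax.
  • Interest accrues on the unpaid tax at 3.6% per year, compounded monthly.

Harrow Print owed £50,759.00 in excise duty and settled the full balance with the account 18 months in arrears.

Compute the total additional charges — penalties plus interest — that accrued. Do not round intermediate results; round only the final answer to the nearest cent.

Penalty (uncapped): 18 × 2% × £50,759.00 = £18,273.24; cap = 20% × £50,759.00 = £10,151.80 → penalty = £10,151.80
Interest (3.6%/yr ÷ 12 = 0.3%/month): £50,759.00 × ((1 + 0.003)^18 − 1) = £2,812.0122…
Penalties + interest = £10,151.8000 + £2,812.0122… = £12,963.81

£12,963.81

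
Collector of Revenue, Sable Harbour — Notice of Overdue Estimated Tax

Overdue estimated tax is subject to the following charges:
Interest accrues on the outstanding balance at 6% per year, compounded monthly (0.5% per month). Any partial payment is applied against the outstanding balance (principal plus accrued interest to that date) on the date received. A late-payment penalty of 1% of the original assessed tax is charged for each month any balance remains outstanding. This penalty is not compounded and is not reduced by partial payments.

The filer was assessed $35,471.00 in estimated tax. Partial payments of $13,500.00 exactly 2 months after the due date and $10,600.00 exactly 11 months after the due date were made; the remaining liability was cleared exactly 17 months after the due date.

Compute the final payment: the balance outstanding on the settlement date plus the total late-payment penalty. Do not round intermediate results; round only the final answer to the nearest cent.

Balance at month 2: $35,471.0000 × (1 + 0.005)^2 = $35,826.5968…
After $13,500.00 payment: $35,826.5968… − $13,500.00 = $22,326.5968…
Balance at month 11: $22,326.5968… × (1 + 0.005)^9 = $23,351.6238…
After $10,600.00 payment: $23,351.6238… − $10,600.00 = $12,751.6238…
Balance at month 17: $12,751.6238… × (1 + 0.005)^6 = $13,138.9863…
Penalty: 17 × 1% × $35,471.00 = $6,030.07
Final settlement = outstanding balance + penalty = $13,138.9863… + $6,030.07 = $19,169.06

$19,169.06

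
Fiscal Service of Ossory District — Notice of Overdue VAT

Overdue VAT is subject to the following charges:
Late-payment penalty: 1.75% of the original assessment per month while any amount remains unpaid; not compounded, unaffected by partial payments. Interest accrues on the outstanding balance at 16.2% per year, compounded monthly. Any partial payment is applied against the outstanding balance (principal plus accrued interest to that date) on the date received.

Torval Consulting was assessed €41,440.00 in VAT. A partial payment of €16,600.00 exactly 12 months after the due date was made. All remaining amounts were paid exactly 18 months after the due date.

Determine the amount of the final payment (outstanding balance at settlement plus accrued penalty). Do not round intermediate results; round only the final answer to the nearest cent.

€47,815.81

Monthly rate = 16.2% ÷ 12 = 1.35%
Balance at month 12: €41,440.0000 × (1 + 0.0135)^12 = €48,674.8681…
After €16,600.00 payment: €48,674.8681… − €16,600.00 = €32,074.8681…
Balance at month 18: €32,074.8681… × (1 + 0.0135)^6 = €34,762.2114…
Penalty: 18 × 1.75% × €41,440.00 = €13,053.60
Final settlement = outstanding balance + penalty = €34,762.2114… + €13,053.60 = €47,815.81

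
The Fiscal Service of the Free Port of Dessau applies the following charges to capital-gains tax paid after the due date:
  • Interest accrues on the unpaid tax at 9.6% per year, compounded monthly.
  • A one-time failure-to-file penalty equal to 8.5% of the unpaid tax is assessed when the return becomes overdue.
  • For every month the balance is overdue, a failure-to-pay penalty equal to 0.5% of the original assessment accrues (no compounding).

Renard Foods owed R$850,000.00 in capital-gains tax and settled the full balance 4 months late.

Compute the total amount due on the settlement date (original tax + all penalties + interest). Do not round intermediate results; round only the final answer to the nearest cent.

Failure-to-file penalty: 8.5% × R$850,000.00 = R$72,250.00
Failure-to-pay penalty = 0.5% × R$850,000.00 × 4 mo = R$17,000.00
Interest (9.6%/yr ÷ 12 = 0.8%/month): R$850,000.00 × ((1 + 0.008)^4 − 1) = R$27,528.1443…
Total = R$850,000.00 + R$89,250.0000 + R$27,528.1443… = R$966,778.14

R$966,778.14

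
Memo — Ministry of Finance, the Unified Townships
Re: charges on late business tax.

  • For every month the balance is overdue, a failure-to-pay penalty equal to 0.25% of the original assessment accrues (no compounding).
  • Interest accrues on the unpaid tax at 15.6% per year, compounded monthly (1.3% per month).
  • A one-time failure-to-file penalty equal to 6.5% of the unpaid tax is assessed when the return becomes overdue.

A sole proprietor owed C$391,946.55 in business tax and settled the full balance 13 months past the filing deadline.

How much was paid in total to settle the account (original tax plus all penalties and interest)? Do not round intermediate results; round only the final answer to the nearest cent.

C$501,821.42

Failure-to-file penalty: 6.5% × C$391,946.55 = C$25,476.53…
Failure-to-pay penalty: 13 × 0.25% × C$391,946.55 = C$12,738.26…
Interest: C$391,946.55 × ((1 + 0.013)^13 − 1) = C$391,946.55 × 0.1828312… = C$71,660.0774…
Total = C$391,946.55 + C$38,214.7886… + C$71,660.0774… = C$501,821.42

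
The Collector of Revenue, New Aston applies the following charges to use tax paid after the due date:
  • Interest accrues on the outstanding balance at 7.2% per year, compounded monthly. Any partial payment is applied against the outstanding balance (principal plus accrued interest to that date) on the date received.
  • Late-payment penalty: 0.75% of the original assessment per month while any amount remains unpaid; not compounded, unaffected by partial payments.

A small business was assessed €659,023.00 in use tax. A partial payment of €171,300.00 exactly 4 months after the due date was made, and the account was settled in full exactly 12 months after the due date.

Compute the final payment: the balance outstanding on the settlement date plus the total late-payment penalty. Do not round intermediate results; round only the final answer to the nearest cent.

Monthly rate = 7.2% ÷ 12 = 0.6%
Balance at month 4: €659,023.0000 × (1 + 0.006)^4 = €674,982.4712…
After €171,300.00 payment: €674,982.4712… − €171,300.00 = €503,682.4712…
Balance at month 12: €503,682.4712… × (1 + 0.006)^8 = €528,373.0802…
Penalty: 12 × 0.75% × €659,023.00 = €59,312.07
Final settlement = outstanding balance + penalty = €528,373.0802… + €59,312.07 = €587,685.15

€587,685.15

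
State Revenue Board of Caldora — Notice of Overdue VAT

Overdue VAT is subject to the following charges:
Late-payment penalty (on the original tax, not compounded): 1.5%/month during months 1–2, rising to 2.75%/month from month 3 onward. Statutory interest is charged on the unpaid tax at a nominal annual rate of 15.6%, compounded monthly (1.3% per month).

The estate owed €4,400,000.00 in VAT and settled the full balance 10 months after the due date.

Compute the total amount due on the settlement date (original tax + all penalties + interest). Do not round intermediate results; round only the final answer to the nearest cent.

€6,106,648.82

Penalty, months 1–2: 2 × 1.5% × €4,400,000.00 = €132,000.00
Penalty, months 3–10: 8 × 2.75% × €4,400,000.00 = €968,000.00
Interest: €4,400,000.00 × ((1 + 0.013)^10 − 1) = €4,400,000.00 × 0.1378747… = €606,648.8225…
Total = €4,400,000.00 + €1,100,000.0000 + €606,648.8225… = €6,106,648.82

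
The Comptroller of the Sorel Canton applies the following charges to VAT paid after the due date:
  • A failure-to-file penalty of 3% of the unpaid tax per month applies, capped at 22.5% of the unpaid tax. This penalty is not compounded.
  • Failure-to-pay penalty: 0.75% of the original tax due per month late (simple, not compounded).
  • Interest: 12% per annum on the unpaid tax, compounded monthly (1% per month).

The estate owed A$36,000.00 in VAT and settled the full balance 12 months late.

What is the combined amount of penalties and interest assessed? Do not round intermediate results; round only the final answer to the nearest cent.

Failure-to-file: 12 × 3% × A$36,000.00 = A$12,960.00, capped at 22.5% × A$36,000.00 = A$8,100.00
Failure-to-pay penalty = 0.75% × A$36,000.00 × 12 mo = A$3,240.00
Interest: A$36,000.00 × ((1 + 0.01)^12 − 1) = A$36,000.00 × 0.1268250… = A$4,565.7011…
Penalties + interest = A$11,340.0000 + A$4,565.7011… = A$15,905.70

A$15,905.70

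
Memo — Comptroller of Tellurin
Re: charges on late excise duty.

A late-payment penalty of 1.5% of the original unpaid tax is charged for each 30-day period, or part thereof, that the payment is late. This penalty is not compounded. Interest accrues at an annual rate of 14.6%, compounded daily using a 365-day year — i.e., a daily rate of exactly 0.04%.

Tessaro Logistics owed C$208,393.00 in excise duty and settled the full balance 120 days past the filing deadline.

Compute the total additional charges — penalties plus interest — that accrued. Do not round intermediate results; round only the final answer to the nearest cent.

Penalty periods: ⌈120/30⌉ = 4; penalty = 4 × 1.5% × C$208,393.00 = C$12,503.58
Interest: C$208,393.00 × ((1 + 0.0004)^120 − 1) = C$208,393.00 × 0.04916059… = C$10,244.7220…
Penalties + interest = C$12,503.5800 + C$10,244.7220… = C$22,748.30

C$22,748.30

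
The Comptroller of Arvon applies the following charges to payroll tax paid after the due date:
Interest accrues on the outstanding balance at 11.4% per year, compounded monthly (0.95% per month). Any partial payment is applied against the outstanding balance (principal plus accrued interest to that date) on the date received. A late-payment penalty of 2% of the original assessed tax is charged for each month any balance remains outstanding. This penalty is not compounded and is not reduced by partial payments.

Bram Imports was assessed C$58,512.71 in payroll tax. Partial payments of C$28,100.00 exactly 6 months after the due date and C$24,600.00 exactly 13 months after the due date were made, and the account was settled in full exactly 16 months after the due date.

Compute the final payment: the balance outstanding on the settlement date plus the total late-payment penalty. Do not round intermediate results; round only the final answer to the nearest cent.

C$30,599.04

Balance at month 6: C$58,512.7100 × (1 + 0.0095)^6 = C$61,928.1566…
After C$28,100.00 payment: C$61,928.1566… − C$28,100.00 = C$33,828.1566…
Balance at month 13: C$33,828.1566… × (1 + 0.0095)^7 = C$36,142.8666…
After C$24,600.00 payment: C$36,142.8666… − C$24,600.00 = C$11,542.8666…
Balance at month 16: C$11,542.8666… × (1 + 0.0095)^3 = C$11,874.9734…
Penalty: 16 × 2% × C$58,512.71 = C$18,724.07…
Final settlement = outstanding balance + penalty = C$11,874.9734… + C$18,724.07… = C$30,599.04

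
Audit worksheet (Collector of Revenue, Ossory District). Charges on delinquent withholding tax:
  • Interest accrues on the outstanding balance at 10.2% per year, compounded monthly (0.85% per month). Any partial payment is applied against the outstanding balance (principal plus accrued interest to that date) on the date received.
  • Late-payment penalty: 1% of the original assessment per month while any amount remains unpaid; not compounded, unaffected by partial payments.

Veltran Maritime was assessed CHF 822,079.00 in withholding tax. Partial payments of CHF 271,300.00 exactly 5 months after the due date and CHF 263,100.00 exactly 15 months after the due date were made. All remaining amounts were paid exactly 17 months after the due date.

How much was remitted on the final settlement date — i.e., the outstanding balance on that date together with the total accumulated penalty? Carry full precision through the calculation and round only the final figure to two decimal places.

Balance at month 5: CHF 822,079.0000 × (1 + 0.0085)^5 = CHF 857,616.3797…
After CHF 271,300.00 payment: CHF 857,616.3797… − CHF 271,300.00 = CHF 586,316.3797…
Balance at month 15: CHF 586,316.3797… × (1 + 0.0085)^10 = CHF 638,103.3910…
After CHF 263,100.00 payment: CHF 638,103.3910… − CHF 263,100.00 = CHF 375,003.3910…
Balance at month 17: CHF 375,003.3910… × (1 + 0.0085)^2 = CHF 381,405.5426…
Penalty: 17 × 1% × CHF 822,079.00 = CHF 139,753.43
Final settlement = outstanding balance + penalty = CHF 381,405.5426… + CHF 139,753.43 = CHF 521,158.97

CHF 521,158.97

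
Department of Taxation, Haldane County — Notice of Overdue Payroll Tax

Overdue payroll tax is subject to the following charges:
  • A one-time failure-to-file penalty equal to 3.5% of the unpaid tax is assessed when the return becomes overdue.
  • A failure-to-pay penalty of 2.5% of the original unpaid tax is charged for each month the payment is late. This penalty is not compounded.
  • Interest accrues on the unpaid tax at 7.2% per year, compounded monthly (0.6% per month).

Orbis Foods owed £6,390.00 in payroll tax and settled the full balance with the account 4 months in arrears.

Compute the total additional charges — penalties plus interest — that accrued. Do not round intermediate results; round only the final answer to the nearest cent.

Failure-to-file penalty: 3.5% × £6,390.00 = £223.65
Failure-to-pay penalty = 2.5% × £6,390.00 × 4 mo = £639.00
Interest: £6,390.00 × ((1 + 0.006)^4 − 1) = £6,390.00 × 0.0242169… = £154.7458…
Penalties + interest = £862.6500 + £154.7458… = £1,017.40

£1,017.40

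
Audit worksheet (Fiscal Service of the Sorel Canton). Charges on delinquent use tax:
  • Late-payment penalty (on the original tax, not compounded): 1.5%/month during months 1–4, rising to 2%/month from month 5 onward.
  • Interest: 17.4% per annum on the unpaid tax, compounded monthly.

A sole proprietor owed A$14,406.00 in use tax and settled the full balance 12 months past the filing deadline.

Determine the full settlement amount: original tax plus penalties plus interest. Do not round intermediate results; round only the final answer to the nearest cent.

Penalty, months 1–4: 4 × 1.5% × A$14,406.00 = A$864.36
Penalty, months 5–12: 8 × 2% × A$14,406.00 = A$2,304.96
Interest (17.4%/yr ÷ 12 = 1.45%/month): A$14,406.00 × ((1 + 0.0145)^12 − 1) = A$2,716.5336…
Total = A$14,406.00 + A$3,169.3200 + A$2,716.5336… = A$20,291.85

A$20,291.85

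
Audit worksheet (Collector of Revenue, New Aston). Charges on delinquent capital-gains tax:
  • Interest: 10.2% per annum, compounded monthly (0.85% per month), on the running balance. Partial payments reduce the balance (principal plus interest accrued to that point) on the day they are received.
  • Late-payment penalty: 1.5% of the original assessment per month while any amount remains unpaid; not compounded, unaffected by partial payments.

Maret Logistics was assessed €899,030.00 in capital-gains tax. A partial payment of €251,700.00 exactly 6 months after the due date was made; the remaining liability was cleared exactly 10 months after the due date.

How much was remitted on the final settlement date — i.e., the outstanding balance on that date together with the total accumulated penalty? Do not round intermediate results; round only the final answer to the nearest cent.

€852,924.74

Balance at month 6: €899,030.0000 × (1 + 0.0085)^6 = €945,865.9667…
After €251,700.00 payment: €945,865.9667… − €251,700.00 = €694,165.9667…
Balance at month 10: €694,165.9667… × (1 + 0.0085)^4 = €718,070.2394…
Penalty: 10 × 1.5% × €899,030.00 = €134,854.50
Final settlement = outstanding balance + penalty = €718,070.2394… + €134,854.50 = €852,924.74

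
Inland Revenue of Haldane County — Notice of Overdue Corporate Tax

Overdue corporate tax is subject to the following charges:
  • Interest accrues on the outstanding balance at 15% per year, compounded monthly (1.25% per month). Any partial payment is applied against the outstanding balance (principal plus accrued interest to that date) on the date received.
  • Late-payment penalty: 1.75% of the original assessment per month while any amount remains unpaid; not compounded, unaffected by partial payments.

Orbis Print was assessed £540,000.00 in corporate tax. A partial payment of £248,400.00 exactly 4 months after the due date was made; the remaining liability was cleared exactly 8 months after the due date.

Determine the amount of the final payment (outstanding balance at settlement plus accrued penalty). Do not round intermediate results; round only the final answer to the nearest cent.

Balance at month 4: £540,000.0000 × (1 + 0.0125)^4 = £567,510.4819…
After £248,400.00 payment: £567,510.4819… − £248,400.00 = £319,110.4819…
Balance at month 8: £319,110.4819… × (1 + 0.0125)^4 = £335,367.6729…
Penalty: 8 × 1.75% × £540,000.00 = £75,600.00
Final settlement = outstanding balance + penalty = £335,367.6729… + £75,600.00 = £410,967.67

£410,967.67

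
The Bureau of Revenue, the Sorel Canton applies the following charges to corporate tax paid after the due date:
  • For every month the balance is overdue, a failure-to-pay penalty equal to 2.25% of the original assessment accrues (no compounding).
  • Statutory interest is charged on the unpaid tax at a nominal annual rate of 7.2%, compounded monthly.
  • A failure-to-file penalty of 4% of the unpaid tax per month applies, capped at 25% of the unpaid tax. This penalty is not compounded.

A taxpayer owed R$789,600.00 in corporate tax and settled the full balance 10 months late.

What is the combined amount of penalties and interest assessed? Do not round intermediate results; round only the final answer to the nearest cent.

R$423,735.83

Failure-to-file: 10 × 4% × R$789,600.00 = R$315,840.00, capped at 25% × R$789,600.00 = R$197,400.00
Failure-to-pay penalty: 10 × 2.25% × R$789,600.00 = R$177,660.00
Interest (7.2%/yr ÷ 12 = 0.6%/month): R$789,600.00 × ((1 + 0.006)^10 − 1) = R$48,675.8349…
Penalties + interest = R$375,060.0000 + R$48,675.8349… = R$423,735.83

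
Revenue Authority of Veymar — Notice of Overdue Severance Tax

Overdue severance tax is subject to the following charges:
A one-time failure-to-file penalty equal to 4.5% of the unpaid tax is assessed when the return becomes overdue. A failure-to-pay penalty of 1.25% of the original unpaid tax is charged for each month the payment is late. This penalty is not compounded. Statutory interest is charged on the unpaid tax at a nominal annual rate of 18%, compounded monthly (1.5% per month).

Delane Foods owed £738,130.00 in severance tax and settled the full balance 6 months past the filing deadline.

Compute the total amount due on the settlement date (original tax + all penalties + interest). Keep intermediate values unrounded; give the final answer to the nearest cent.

Failure-to-file penalty: 4.5% × £738,130.00 = £33,215.85
Failure-to-pay penalty: 6 × 1.25% × £738,130.00 = £55,359.75
Interest: £738,130.00 × ((1 + 0.015)^6 − 1) = £738,130.00 × 0.0934433… = £68,973.2764…
Total = £738,130.00 + £88,575.6000 + £68,973.2764… = £895,678.88

£895,678.88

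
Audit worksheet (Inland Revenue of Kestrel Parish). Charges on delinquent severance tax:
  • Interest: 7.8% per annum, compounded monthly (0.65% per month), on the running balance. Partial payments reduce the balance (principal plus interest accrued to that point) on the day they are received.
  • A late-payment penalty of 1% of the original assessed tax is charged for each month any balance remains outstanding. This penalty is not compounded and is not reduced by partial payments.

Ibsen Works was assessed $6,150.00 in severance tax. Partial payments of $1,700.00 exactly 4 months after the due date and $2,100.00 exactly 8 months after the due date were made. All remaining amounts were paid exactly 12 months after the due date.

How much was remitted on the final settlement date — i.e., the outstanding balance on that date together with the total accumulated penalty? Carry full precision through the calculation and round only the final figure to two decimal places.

$3,439.65

Balance at month 4: $6,150.0000 × (1 + 0.0065)^4 = $6,311.4658…
After $1,700.00 payment: $6,311.4658… − $1,700.00 = $4,611.4658…
Balance at month 8: $4,611.4658… × (1 + 0.0065)^4 = $4,732.5380…
After $2,100.00 payment: $4,732.5380… − $2,100.00 = $2,632.5380…
Balance at month 12: $2,632.5380… × (1 + 0.0065)^4 = $2,701.6542…
Penalty: 12 × 1% × $6,150.00 = $738.00
Final settlement = outstanding balance + penalty = $2,701.6542… + $738.00 = $3,439.65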